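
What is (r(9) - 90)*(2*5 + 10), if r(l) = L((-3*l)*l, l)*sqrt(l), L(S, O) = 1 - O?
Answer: -2280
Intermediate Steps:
r(l) = sqrt(l)*(1 - l) (r(l) = (1 - l)*sqrt(l) = sqrt(l)*(1 - l))
(r(9) - 90)*(2*5 + 10) = (sqrt(9)*(1 - 1*9) - 90)*(2*5 + 10) = (3*(1 - 9) - 90)*(10 + 10) = (3*(-8) - 90)*20 = (-24 - 90)*20 = -114*20 = -2280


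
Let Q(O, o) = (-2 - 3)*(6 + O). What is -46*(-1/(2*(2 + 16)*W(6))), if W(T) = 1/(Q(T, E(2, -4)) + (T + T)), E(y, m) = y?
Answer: -184/3 ≈ -61.333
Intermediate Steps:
Q(O, o) = -30 - 5*O (Q(O, o) = -5*(6 + O) = -30 - 5*O)
W(T) = 1/(-30 - 3*T) (W(T) = 1/((-30 - 5*T) + (T + T)) = 1/((-30 - 5*T) + 2*T) = 1/(-30 - 3*T))
-46*(-1/(2*(2 + 16)*W(6))) = -46*24/(2 + 16) = -46/(18*(-1/(30 + 18)*(-2))) = -46/(18*(-1/48*(-2))) = -46/(18*(1/24)) = -46/¾ = -46*4/3 = -184/3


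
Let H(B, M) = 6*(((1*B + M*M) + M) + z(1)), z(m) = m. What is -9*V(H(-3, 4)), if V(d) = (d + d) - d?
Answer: -972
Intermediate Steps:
H(B, M) = 6 + 6*B + 6*M + 6*M**2 (H(B, M) = 6*(((1*B + M*M) + M) + 1) = 6*(((B + M**2) + M) + 1) = 6*((B + M + M**2) + 1) = 6*(1 + B + M + M**2) = 6 + 6*B + 6*M + 6*M**2)
V(d) = d (V(d) = 2*d - d = d)
-9*V(H(-3, 4)) = -9*(6 + 6*(-3) + 6*4 + 6*4**2) = -9*(6 - 18 + 24 + 6*16) = -9*(6 - 18 + 24 + 96) = -9*108 = -972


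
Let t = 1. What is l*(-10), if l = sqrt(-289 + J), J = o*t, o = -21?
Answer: -10*I*sqrt(310) ≈ -176.07*I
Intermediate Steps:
J = -21 (J = -21*1 = -21)
l = I*sqrt(310) (l = sqrt(-289 - 21) = sqrt(-310) = I*sqrt(310) ≈ 17.607*I)
l*(-10) = (I*sqrt(310))*(-10) = -10*I*sqrt(310)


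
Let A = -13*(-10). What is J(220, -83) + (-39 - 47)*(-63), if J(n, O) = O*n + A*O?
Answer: -23632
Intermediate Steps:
A = 130
J(n, O) = 130*O + O*n (J(n, O) = O*n + 130*O = 130*O + O*n)
J(220, -83) + (-39 - 47)*(-63) = -83*(130 + 220) + (-39 - 47)*(-63) = -83*350 - 86*(-63) = -29050 + 5418 = -23632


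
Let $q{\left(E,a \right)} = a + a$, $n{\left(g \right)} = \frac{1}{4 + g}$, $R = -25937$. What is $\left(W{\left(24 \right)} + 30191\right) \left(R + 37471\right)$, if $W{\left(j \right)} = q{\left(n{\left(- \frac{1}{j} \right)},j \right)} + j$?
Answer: $349053442$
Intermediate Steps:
$q{\left(E,a \right)} = 2 a$
$W{\left(j \right)} = 3 j$ ($W{\left(j \right)} = 2 j + j = 3 j$)
$\left(W{\left(24 \right)} + 30191\right) \left(R + 37471\right) = \left(3 \cdot 24 + 30191\right) \left(-25937 + 37471\right) = \left(72 + 30191\right) 11534 = 30263 \cdot 11534 = 349053442$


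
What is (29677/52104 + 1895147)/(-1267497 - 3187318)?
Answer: -19748953793/46422736152 ≈ -0.42542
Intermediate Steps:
(29677/52104 + 1895147)/(-1267497 - 3187318) = (29677*(1/52104) + 1895147)/(-4454815) = (29677/52104 + 1895147)*(-1/4454815) = (98744768965/52104)*(-1/4454815) = -19748953793/46422736152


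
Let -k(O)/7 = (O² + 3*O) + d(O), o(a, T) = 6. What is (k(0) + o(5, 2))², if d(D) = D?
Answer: 36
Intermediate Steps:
k(O) = -28*O - 7*O² (k(O) = -7*((O² + 3*O) + O) = -7*(O² + 4*O) = -28*O - 7*O²)
(k(0) + o(5, 2))² = (7*0*(-4 - 1*0) + 6)² = (7*0*(-4 + 0) + 6)² = (7*0*(-4) + 6)² = (0 + 6)² = 6² = 36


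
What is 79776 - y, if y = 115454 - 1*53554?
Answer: 17876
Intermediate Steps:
y = 61900 (y = 115454 - 53554 = 61900)
79776 - y = 79776 - 1*61900 = 79776 - 61900 = 17876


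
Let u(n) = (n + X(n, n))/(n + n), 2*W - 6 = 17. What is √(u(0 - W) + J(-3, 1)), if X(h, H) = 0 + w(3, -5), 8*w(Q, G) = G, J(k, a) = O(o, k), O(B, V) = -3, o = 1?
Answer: I*√20930/92 ≈ 1.5725*I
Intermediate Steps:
W = 23/2 (W = 3 + (½)*17 = 3 + 17/2 = 23/2 ≈ 11.500)
J(k, a) = -3
w(Q, G) = G/8
X(h, H) = -5/8 (X(h, H) = 0 + (⅛)*(-5) = 0 - 5/8 = -5/8)
u(n) = (-5/8 + n)/(2*n) (u(n) = (n - 5/8)/(n + n) = (-5/8 + n)/((2*n)) = (-5/8 + n)*(1/(2*n)) = (-5/8 + n)/(2*n))
√(u(0 - W) + J(-3, 1)) = √((-5 + 8*(0 - 1*23/2))/(16*(0 - 1*23/2)) - 3) = √((-5 + 8*(0 - 23/2))/(16*(0 - 23/2)) - 3) = √((-5 + 8*(-23/2))/(16*(-23/2)) - 3) = √((1/16)*(-2/23)*(-5 - 92) - 3) = √((1/16)*(-2/23)*(-97) - 3) = √(97/184 - 3) = √(-455/184) = I*√20930/92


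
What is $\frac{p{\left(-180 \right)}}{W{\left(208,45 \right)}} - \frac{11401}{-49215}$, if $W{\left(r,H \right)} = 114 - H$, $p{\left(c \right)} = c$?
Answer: $- \frac{2690677}{1131945} \approx -2.377$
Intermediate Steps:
$\frac{p{\left(-180 \right)}}{W{\left(208,45 \right)}} - \frac{11401}{-49215} = - \frac{180}{114 - 45} - \frac{11401}{-49215} = - \frac{180}{114 - 45} - - \frac{11401}{49215} = - \frac{180}{69} + \frac{11401}{49215} = \left(-180\right) \frac{1}{69} + \frac{11401}{49215} = - \frac{60}{23} + \frac{11401}{49215} = - \frac{2690677}{1131945}$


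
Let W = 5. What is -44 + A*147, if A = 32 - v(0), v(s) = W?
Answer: 3925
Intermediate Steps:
v(s) = 5
A = 27 (A = 32 - 1*5 = 32 - 5 = 27)
-44 + A*147 = -44 + 27*147 = -44 + 3969 = 3925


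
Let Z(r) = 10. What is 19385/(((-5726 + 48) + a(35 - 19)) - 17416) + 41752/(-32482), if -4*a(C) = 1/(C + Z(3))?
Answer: -82882002292/39007260257 ≈ -2.1248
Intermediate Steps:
a(C) = -1/(4*(10 + C)) (a(C) = -1/(4*(C + 10)) = -1/(4*(10 + C)))
19385/(((-5726 + 48) + a(35 - 19)) - 17416) + 41752/(-32482) = 19385/(((-5726 + 48) - 1/(40 + 4*(35 - 19))) - 17416) + 41752/(-32482) = 19385/((-5678 - 1/(40 + 4*16)) - 17416) + 41752*(-1/32482) = 19385/((-5678 - 1/(40 + 64)) - 17416) - 20876/16241 = 19385/((-5678 - 1/104) - 17416) - 20876/16241 = 19385/(-590513/104 - 17416) - 20876/16241 = 19385/(-2401777/104) - 20876/16241 = 19385*(-104/2401777) - 20876/16241 = -2016040/2401777 - 20876/16241 = -82882002292/39007260257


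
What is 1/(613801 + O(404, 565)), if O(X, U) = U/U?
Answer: 1/613802 ≈ 1.6292e-6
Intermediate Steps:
O(X, U) = 1
1/(613801 + O(404, 565)) = 1/(613801 + 1) = 1/613802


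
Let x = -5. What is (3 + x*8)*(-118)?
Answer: 4366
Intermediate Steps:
(3 + x*8)*(-118) = (3 - 5*8)*(-118) = (3 - 40)*(-118) = -37*(-118) = 4366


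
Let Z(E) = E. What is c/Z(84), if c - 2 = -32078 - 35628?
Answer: -806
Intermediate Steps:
c = -67704 (c = 2 + (-32078 - 35628) = 2 - 67706 = -67704)
c/Z(84) = -67704/84 = -67704*1/84 = -806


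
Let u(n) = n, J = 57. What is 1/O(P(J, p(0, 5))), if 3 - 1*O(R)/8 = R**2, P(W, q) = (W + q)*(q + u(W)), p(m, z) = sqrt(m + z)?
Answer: -10653493/885957968178632 + 92739*sqrt(5)/110744746022329 ≈ -1.0152e-8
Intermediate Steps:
P(W, q) = (W + q)**2 (P(W, q) = (W + q)*(q + W) = (W + q)*(W + q) = (W + q)**2)
O(R) = 24 - 8*R**2
1/O(P(J, p(0, 5))) = 1/(24 - 8*(57**2 + (sqrt(0 + 5))**2 + 2*57*sqrt(0 + 5))**2) = 1/(24 - 8*(3249 + (sqrt(5))**2 + 2*57*sqrt(5))**2) = 1/(24 - 8*(3249 + 5 + 114*sqrt(5))**2) = 1/(24 - 8*(3254 + 114*sqrt(5))**2)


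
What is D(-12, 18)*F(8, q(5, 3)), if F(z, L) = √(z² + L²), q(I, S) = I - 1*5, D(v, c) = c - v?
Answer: 240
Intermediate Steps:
q(I, S) = -5 + I (q(I, S) = I - 5 = -5 + I)
F(z, L) = √(L² + z²)
D(-12, 18)*F(8, q(5, 3)) = (18 - 1*(-12))*√((-5 + 5)² + 8²) = (18 + 12)*√(0² + 64) = 30*√(0 + 64) = 30*√64 = 30*8 = 240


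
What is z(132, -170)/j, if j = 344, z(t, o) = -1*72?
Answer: -9/43 ≈ -0.20930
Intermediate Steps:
z(t, o) = -72
z(132, -170)/j = -72/344 = -72*1/344 = -9/43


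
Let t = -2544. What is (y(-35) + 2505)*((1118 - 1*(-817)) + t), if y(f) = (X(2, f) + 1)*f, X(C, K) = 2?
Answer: -1461600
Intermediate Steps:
y(f) = 3*f (y(f) = (2 + 1)*f = 3*f)
(y(-35) + 2505)*((1118 - 1*(-817)) + t) = (3*(-35) + 2505)*((1118 - 1*(-817)) - 2544) = (-105 + 2505)*((1118 + 817) - 2544) = 2400*(1935 - 2544) = 2400*(-609) = -1461600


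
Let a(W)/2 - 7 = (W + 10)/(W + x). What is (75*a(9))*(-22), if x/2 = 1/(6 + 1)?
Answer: -388080/13 ≈ -29852.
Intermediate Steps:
x = 2/7 (x = 2/(6 + 1) = 2/7 ≈ 0.28571)
a(W) = 14 + 2*(10 + W)/(2/7 + W) (a(W) = 14 + 2*((W + 10)/(W + 2/7)) = 14 + 2*((10 + W)/(2/7 + W)) = 14 + 2*(10 + W)/(2/7 + W))
(75*a(9))*(-22) = (75*(56*(3 + 2*9)/(2 + 7*9)))*(-22) = (75*(56*(3 + 18)/(2 + 63)))*(-22) = (75*(56*21/65))*(-22) = (75*(56*(1/65)*21))*(-22) = (75*(1176/65))*(-22) = (17640/13)*(-22) = -388080/13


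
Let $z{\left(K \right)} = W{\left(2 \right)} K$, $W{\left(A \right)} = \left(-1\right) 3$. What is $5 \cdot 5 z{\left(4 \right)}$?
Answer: $-300$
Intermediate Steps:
$W{\left(A \right)} = -3$
$z{\left(K \right)} = - 3 K$
$5 \cdot 5 z{\left(4 \right)} = 5 \cdot 5 \left(\left(-3\right) 4\right) = 25 \left(-12\right) = -300$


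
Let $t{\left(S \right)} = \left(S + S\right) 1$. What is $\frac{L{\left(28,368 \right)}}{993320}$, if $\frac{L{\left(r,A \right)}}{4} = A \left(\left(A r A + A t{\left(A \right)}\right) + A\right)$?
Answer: $\frac{747608192}{124165} \approx 6021.1$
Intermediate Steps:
$t{\left(S \right)} = 2 S$ ($t{\left(S \right)} = 2 S 1 = 2 S$)
$L{\left(r,A \right)} = 4 A \left(A + 2 A^{2} + r A^{2}\right)$ ($L{\left(r,A \right)} = 4 A \left(\left(A r A + A 2 A\right) + A\right) = 4 A \left(\left(r A^{2} + 2 A^{2}\right) + A\right) = 4 A \left(\left(2 A^{2} + r A^{2}\right) + A\right) = 4 A \left(A + 2 A^{2} + r A^{2}\right)$)
$\frac{L{\left(28,368 \right)}}{993320} = \frac{4 \cdot 368^{2} \left(1 + 2 \cdot 368 + 368 \cdot 28\right)}{993320} = 4 \cdot 135424 \left(1 + 736 + 10304\right) \frac{1}{993320} = 4 \cdot 135424 \cdot 11041 \cdot \frac{1}{993320} = 5980865536 \cdot \frac{1}{993320} = \frac{747608192}{124165}$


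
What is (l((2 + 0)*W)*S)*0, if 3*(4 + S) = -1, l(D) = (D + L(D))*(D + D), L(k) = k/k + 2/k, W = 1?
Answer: 0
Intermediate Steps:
L(k) = 1 + 2/k
l(D) = 2*D*(D + (2 + D)/D) (l(D) = (D + (2 + D)/D)*(D + D) = (D + (2 + D)/D)*(2*D) = 2*D*(D + (2 + D)/D))
S = -13/3 (S = -4 + (⅓)*(-1) = -4 - ⅓ = -13/3 ≈ -4.3333)
(l((2 + 0)*W)*S)*0 = ((4 + 2*((2 + 0)*1) + 2*((2 + 0)*1)²)*(-13/3))*0 = ((4 + 2*(2*1) + 2*(2*1)²)*(-13/3))*0 = ((4 + 2*2 + 2*2²)*(-13/3))*0 = ((4 + 4 + 2*4)*(-13/3))*0 = ((4 + 4 + 8)*(-13/3))*0 = (16*(-13/3))*0 = -208/3*0 = 0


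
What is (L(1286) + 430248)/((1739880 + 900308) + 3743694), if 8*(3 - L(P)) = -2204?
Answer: 861053/12767764 ≈ 0.067440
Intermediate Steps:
L(P) = 557/2 (L(P) = 3 - 1/8*(-2204) = 3 + 551/2 = 557/2)
(L(1286) + 430248)/((1739880 + 900308) + 3743694) = (557/2 + 430248)/((1739880 + 900308) + 3743694) = 861053/(2*(2640188 + 3743694)) = (861053/2)/6383882 = (861053/2)*(1/6383882) = 861053/12767764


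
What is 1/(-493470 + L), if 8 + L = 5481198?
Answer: 1/4987720 ≈ 2.0049e-7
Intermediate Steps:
L = 5481190 (L = -8 + 5481198 = 5481190)
1/(-493470 + L) = 1/(-493470 + 5481190) = 1/4987720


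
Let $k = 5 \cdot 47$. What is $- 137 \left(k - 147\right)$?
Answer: $-12056$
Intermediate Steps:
$k = 235$
$- 137 \left(k - 147\right) = - 137 \left(235 - 147\right) = \left(-137\right) 88 = -12056$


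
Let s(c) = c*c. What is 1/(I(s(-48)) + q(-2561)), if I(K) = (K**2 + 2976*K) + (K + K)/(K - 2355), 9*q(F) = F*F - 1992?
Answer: 153/1972713929 ≈ 7.7558e-8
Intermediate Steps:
s(c) = c**2
q(F) = -664/3 + F**2/9 (q(F) = (F*F - 1992)/9 = (F**2 - 1992)/9 = (-1992 + F**2)/9 = -664/3 + F**2/9)
I(K) = K**2 + 2976*K + 2*K/(-2355 + K) (I(K) = (K**2 + 2976*K) + (2*K)/(-2355 + K) = (K**2 + 2976*K) + 2*K/(-2355 + K) = K**2 + 2976*K + 2*K/(-2355 + K))
1/(I(s(-48)) + q(-2561)) = 1/((-48)**2*(-7008478 + ((-48)**2)**2 + 621*(-48)**2)/(-2355 + (-48)**2) + (-664/3 + (1/9)*(-2561)**2)) = 1/(2304*(-7008478 + 2304**2 + 621*2304)/(-2355 + 2304) + (-664/3 + (1/9)*6558721)) = 1/(2304*(-7008478 + 5308416 + 1430784)/(-51) + (-664/3 + 6558721/9)) = 1/(2304*(-1/51)*(-269278) + 6556729/9) = 1/(206805504/17 + 6556729/9) = 1/(1972713929/153) = 153/1972713929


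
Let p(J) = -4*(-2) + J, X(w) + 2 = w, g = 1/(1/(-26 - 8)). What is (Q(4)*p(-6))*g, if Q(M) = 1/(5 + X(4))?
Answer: -68/7 ≈ -9.7143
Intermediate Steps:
g = -34 (g = 1/(1/(-34)) = 1/(-1/34) = -34)
X(w) = -2 + w
Q(M) = ⅐ (Q(M) = 1/(5 + (-2 + 4)) = 1/(5 + 2) = 1/7 = ⅐)
p(J) = 8 + J
(Q(4)*p(-6))*g = ((8 - 6)/7)*(-34) = ((⅐)*2)*(-34) = (2/7)*(-34) = -68/7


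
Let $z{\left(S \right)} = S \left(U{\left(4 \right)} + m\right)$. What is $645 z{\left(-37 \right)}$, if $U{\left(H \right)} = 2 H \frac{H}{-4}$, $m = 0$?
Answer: $190920$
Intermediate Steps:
$U{\left(H \right)} = - \frac{H^{2}}{2}$ ($U{\left(H \right)} = 2 H H \left(- \frac{1}{4}\right) = 2 H \left(- \frac{H}{4}\right) = - \frac{H^{2}}{2}$)
$z{\left(S \right)} = - 8 S$ ($z{\left(S \right)} = S \left(- \frac{4^{2}}{2} + 0\right) = S \left(\left(- \frac{1}{2}\right) 16 + 0\right) = S \left(-8 + 0\right) = S \left(-8\right) = - 8 S$)
$645 z{\left(-37 \right)} = 645 \left(\left(-8\right) \left(-37\right)\right) = 645 \cdot 296 = 190920$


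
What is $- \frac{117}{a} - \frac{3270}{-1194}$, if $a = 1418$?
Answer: $\frac{749527}{282182} \approx 2.6562$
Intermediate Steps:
$- \frac{117}{a} - \frac{3270}{-1194} = - \frac{117}{1418} - \frac{3270}{-1194} = \left(-117\right) \frac{1}{1418} - - \frac{545}{199} = - \frac{117}{1418} + \frac{545}{199} = \frac{749527}{282182}$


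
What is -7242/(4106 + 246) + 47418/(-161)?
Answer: -871971/2944 ≈ -296.19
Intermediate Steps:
-7242/(4106 + 246) + 47418/(-161) = -7242/4352 + 47418*(-1/161) = -7242*1/4352 - 6774/23 = -213/128 - 6774/23 = -871971/2944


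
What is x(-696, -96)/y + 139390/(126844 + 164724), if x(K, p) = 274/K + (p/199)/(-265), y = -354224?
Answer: 56632902150596801/118461179461834560 ≈ 0.47807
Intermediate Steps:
x(K, p) = 274/K - p/52735 (x(K, p) = 274/K + (p*(1/199))*(-1/265) = 274/K + (p/199)*(-1/265) = 274/K - p/52735)
x(-696, -96)/y + 139390/(126844 + 164724) = (274/(-696) - 1/52735*(-96))/(-354224) + 139390/(126844 + 164724) = (274*(-1/696) + 96/52735)*(-1/354224) + 139390/291568 = (-137/348 + 96/52735)*(-1/354224) + 139390*(1/291568) = -7191287/18351780*(-1/354224) + 69695/145784 = 7191287/6500640918720 + 69695/145784 = 56632902150596801/118461179461834560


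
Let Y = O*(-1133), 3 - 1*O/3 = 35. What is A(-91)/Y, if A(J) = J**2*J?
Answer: -753571/108768 ≈ -6.9282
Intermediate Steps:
O = -96 (O = 9 - 3*35 = 9 - 105 = -96)
A(J) = J**3
Y = 108768 (Y = -96*(-1133) = 108768)
A(-91)/Y = (-91)**3/108768 = -753571*1/108768 = -753571/108768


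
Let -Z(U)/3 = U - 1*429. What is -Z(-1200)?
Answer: -4887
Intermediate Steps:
Z(U) = 1287 - 3*U (Z(U) = -3*(U - 1*429) = -3*(U - 429) = -3*(-429 + U) = 1287 - 3*U)
-Z(-1200) = -(1287 - 3*(-1200)) = -(1287 + 3600) = -1*4887 = -4887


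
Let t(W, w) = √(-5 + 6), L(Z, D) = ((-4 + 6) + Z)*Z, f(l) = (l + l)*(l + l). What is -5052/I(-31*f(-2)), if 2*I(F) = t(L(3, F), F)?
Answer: -10104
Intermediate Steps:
f(l) = 4*l² (f(l) = (2*l)*(2*l) = 4*l²)
L(Z, D) = Z*(2 + Z) (L(Z, D) = (2 + Z)*Z = Z*(2 + Z))
t(W, w) = 1 (t(W, w) = √1 = 1)
I(F) = ½ (I(F) = (½)*1 = ½)
-5052/I(-31*f(-2)) = -5052/½ = -5052*2 = -10104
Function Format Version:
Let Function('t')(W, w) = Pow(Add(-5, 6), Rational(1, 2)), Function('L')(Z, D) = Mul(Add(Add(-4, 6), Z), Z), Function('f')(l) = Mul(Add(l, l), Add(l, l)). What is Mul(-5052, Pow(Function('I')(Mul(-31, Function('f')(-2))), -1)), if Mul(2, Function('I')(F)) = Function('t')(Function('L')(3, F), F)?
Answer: -10104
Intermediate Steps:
Function('f')(l) = Mul(4, Pow(l, 2)) (Function('f')(l) = Mul(Mul(2, l), Mul(2, l)) = Mul(4, Pow(l, 2)))
Function('L')(Z, D) = Mul(Z, Add(2, Z)) (Function('L')(Z, D) = Mul(Add(2, Z), Z) = Mul(Z, Add(2, Z)))
Function('t')(W, w) = 1 (Function('t')(W, w) = Pow(1, Rational(1, 2)) = 1)
Function('I')(F) = Rational(1, 2) (Function('I')(F) = Mul(Rational(1, 2), 1) = Rational(1, 2))
Mul(-5052, Pow(Function('I')(Mul(-31, Function('f')(-2))), -1)) = Mul(-5052, Pow(Rational(1, 2), -1)) = Mul(-5052, 2) = -10104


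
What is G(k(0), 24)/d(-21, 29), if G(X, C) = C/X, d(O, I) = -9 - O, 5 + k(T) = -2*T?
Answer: -2/5 ≈ -0.40000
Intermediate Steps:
k(T) = -5 - 2*T
G(k(0), 24)/d(-21, 29) = (24/(-5 - 2*0))/(-9 - 1*(-21)) = (24/(-5 + 0))/(-9 + 21) = (24/(-5))/12 = (24*(-1/5))*(1/12) = -24/5*1/12 = -2/5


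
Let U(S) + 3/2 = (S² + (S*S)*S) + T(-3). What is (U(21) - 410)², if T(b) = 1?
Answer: 345327889/4 ≈ 8.6332e+7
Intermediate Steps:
U(S) = -½ + S² + S³ (U(S) = -3/2 + ((S² + (S*S)*S) + 1) = -3/2 + ((S² + S²*S) + 1) = -3/2 + ((S² + S³) + 1) = -3/2 + (1 + S² + S³) = -½ + S² + S³)
(U(21) - 410)² = ((-½ + 21² + 21³) - 410)² = ((-½ + 441 + 9261) - 410)² = (19403/2 - 410)² = (18583/2)² = 345327889/4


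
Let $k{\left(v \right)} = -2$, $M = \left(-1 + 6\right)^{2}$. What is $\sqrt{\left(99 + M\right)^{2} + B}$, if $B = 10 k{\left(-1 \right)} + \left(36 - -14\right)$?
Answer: $\sqrt{15406} \approx 124.12$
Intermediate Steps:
$M = 25$ ($M = 5^{2} = 25$)
$B = 30$ ($B = 10 \left(-2\right) + \left(36 - -14\right) = -20 + \left(36 + 14\right) = -20 + 50 = 30$)
$\sqrt{\left(99 + M\right)^{2} + B} = \sqrt{\left(99 + 25\right)^{2} + 30} = \sqrt{124^{2} + 30} = \sqrt{15376 + 30} = \sqrt{15406}$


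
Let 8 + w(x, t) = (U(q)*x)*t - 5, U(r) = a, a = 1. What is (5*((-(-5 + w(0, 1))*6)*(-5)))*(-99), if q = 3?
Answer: 267300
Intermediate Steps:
U(r) = 1
w(x, t) = -13 + t*x (w(x, t) = -8 + ((1*x)*t - 5) = -8 + (x*t - 5) = -8 + (t*x - 5) = -8 + (-5 + t*x) = -13 + t*x)
(5*((-(-5 + w(0, 1))*6)*(-5)))*(-99) = (5*((-(-5 + (-13 + 1*0))*6)*(-5)))*(-99) = (5*((-(-5 + (-13 + 0))*6)*(-5)))*(-99) = (5*((-(-5 - 13)*6)*(-5)))*(-99) = (5*((-1*(-18)*6)*(-5)))*(-99) = (5*((18*6)*(-5)))*(-99) = (5*(108*(-5)))*(-99) = (5*(-540))*(-99) = -2700*(-99) = 267300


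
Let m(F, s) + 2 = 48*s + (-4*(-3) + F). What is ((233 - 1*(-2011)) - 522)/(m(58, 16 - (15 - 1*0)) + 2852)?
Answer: 123/212 ≈ 0.58019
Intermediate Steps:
m(F, s) = 10 + F + 48*s (m(F, s) = -2 + (48*s + (-4*(-3) + F)) = -2 + (48*s + (12 + F)) = -2 + (12 + F + 48*s) = 10 + F + 48*s)
((233 - 1*(-2011)) - 522)/(m(58, 16 - (15 - 1*0)) + 2852) = ((233 - 1*(-2011)) - 522)/((10 + 58 + 48*(16 - (15 - 1*0))) + 2852) = ((233 + 2011) - 522)/((10 + 58 + 48*(16 - (15 + 0))) + 2852) = (2244 - 522)/((10 + 58 + 48*(16 - 1*15)) + 2852) = 1722/((10 + 58 + 48*(16 - 15)) + 2852) = 1722/((10 + 58 + 48*1) + 2852) = 1722/((10 + 58 + 48) + 2852) = 1722/(116 + 2852) = 1722/2968 = 1722*(1/2968) = 123/212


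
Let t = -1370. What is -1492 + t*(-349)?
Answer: 476638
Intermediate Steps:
-1492 + t*(-349) = -1492 - 1370*(-349) = -1492 + 478130 = 476638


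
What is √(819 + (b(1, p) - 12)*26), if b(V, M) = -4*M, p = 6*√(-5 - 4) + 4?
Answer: √(91 - 1872*I) ≈ 31.347 - 29.86*I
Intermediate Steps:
p = 4 + 18*I (p = 6*√(-9) + 4 = 6*(3*I) + 4 = 18*I + 4 = 4 + 18*I ≈ 4.0 + 18.0*I)
√(819 + (b(1, p) - 12)*26) = √(819 + (-4*(4 + 18*I) - 12)*26) = √(819 + ((-16 - 72*I) - 12)*26) = √(819 + (-28 - 72*I)*26) = √(819 + (-728 - 1872*I)) = √(91 - 1872*I)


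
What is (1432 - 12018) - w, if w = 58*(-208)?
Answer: 1478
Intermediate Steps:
w = -12064
(1432 - 12018) - w = (1432 - 12018) - 1*(-12064) = -10586 + 12064 = 1478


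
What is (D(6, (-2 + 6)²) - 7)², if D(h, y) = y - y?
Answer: 49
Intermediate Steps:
D(h, y) = 0
(D(6, (-2 + 6)²) - 7)² = (0 - 7)² = (-7)² = 49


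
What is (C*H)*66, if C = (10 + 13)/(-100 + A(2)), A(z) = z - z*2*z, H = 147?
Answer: -111573/53 ≈ -2105.2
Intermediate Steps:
A(z) = z - 2*z**2 (A(z) = z - 2*z*z = z - 2*z**2)
C = -23/106 (C = (10 + 13)/(-100 + 2*(1 - 2*2)) = 23/(-100 + 2*(1 - 4)) = 23/(-100 + 2*(-3)) = 23/(-100 - 6) = 23/(-106) = 23*(-1/106) = -23/106 ≈ -0.21698)
(C*H)*66 = -23/106*147*66 = -3381/106*66 = -111573/53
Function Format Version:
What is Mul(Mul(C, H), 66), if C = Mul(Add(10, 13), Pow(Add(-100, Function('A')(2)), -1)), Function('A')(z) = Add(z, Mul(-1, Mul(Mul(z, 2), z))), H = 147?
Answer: Rational(-111573, 53) ≈ -2105.2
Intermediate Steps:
Function('A')(z) = Add(z, Mul(-2, Pow(z, 2))) (Function('A')(z) = Add(z, Mul(-1, Mul(Mul(2, z), z))) = Add(z, Mul(-1, Mul(2, Pow(z, 2)))) = Add(z, Mul(-2, Pow(z, 2))))
C = Rational(-23, 106) (C = Mul(Add(10, 13), Pow(Add(-100, Mul(2, Add(1, Mul(-2, 2)))), -1)) = Mul(23, Pow(Add(-100, Mul(2, Add(1, -4))), -1)) = Mul(23, Pow(Add(-100, Mul(2, -3)), -1)) = Mul(23, Pow(Add(-100, -6), -1)) = Mul(23, Pow(-106, -1)) = Mul(23, Rational(-1, 106)) = Rational(-23, 106) ≈ -0.21698)
Mul(Mul(C, H), 66) = Mul(Mul(Rational(-23, 106), 147), 66) = Mul(Rational(-3381, 106), 66) = Rational(-111573, 53)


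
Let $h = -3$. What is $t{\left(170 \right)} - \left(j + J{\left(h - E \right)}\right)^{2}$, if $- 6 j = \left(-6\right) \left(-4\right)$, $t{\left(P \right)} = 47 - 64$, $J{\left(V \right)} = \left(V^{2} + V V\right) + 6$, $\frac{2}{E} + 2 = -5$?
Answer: $- \frac{713217}{2401} \approx -297.05$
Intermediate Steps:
$E = - \frac{2}{7}$ ($E = \frac{2}{-2 - 5} = \frac{2}{-7} = 2 \left(- \frac{1}{7}\right) = - \frac{2}{7} \approx -0.28571$)
$J{\left(V \right)} = 6 + 2 V^{2}$ ($J{\left(V \right)} = \left(V^{2} + V^{2}\right) + 6 = 2 V^{2} + 6 = 6 + 2 V^{2}$)
$t{\left(P \right)} = -17$
$j = -4$ ($j = - \frac{\left(-6\right) \left(-4\right)}{6} = \left(- \frac{1}{6}\right) 24 = -4$)
$t{\left(170 \right)} - \left(j + J{\left(h - E \right)}\right)^{2} = -17 - \left(-4 + \left(6 + 2 \left(-3 - - \frac{2}{7}\right)^{2}\right)\right)^{2} = -17 - \left(-4 + \left(6 + 2 \left(-3 + \frac{2}{7}\right)^{2}\right)\right)^{2} = -17 - \left(-4 + \left(6 + 2 \left(- \frac{19}{7}\right)^{2}\right)\right)^{2} = -17 - \left(-4 + \left(6 + 2 \cdot \frac{361}{49}\right)\right)^{2} = -17 - \left(-4 + \left(6 + \frac{722}{49}\right)\right)^{2} = -17 - \left(-4 + \frac{1016}{49}\right)^{2} = -17 - \left(\frac{820}{49}\right)^{2} = -17 - \frac{672400}{2401} = - \frac{713217}{2401}$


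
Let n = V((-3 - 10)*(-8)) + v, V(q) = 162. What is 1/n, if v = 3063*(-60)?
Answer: -1/183618 ≈ -5.4461e-6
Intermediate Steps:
v = -183780
n = -183618 (n = 162 - 183780 = -183618)
1/n = 1/(-183618) = -1/183618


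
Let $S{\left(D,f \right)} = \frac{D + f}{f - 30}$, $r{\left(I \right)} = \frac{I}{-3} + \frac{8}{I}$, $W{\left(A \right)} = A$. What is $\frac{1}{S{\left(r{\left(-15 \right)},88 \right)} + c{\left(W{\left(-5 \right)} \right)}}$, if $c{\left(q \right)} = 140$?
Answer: $\frac{870}{123187} \approx 0.0070624$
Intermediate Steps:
$r{\left(I \right)} = \frac{8}{I} - \frac{I}{3}$ ($r{\left(I \right)} = I \left(- \frac{1}{3}\right) + \frac{8}{I} = - \frac{I}{3} + \frac{8}{I} = \frac{8}{I} - \frac{I}{3}$)
$S{\left(D,f \right)} = \frac{D + f}{-30 + f}$
$\frac{1}{S{\left(r{\left(-15 \right)},88 \right)} + c{\left(W{\left(-5 \right)} \right)}} = \frac{1}{\frac{\left(\frac{8}{-15} - -5\right) + 88}{-30 + 88} + 140} = \frac{1}{\frac{\left(8 \left(- \frac{1}{15}\right) + 5\right) + 88}{58} + 140} = \frac{1}{\frac{\left(- \frac{8}{15} + 5\right) + 88}{58} + 140} = \frac{1}{\frac{\frac{67}{15} + 88}{58} + 140} = \frac{1}{\frac{1}{58} \cdot \frac{1387}{15} + 140} = \frac{1}{\frac{1387}{870} + 140} = \frac{1}{\frac{123187}{870}} = \frac{870}{123187}$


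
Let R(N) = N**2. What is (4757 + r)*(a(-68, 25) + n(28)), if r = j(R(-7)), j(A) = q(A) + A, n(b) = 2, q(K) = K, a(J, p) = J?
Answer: -320430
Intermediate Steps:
j(A) = 2*A (j(A) = A + A = 2*A)
r = 98 (r = 2*(-7)**2 = 2*49 = 98)
(4757 + r)*(a(-68, 25) + n(28)) = (4757 + 98)*(-68 + 2) = 4855*(-66) = -320430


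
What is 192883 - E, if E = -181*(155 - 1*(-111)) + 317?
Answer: 240712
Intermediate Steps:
E = -47829 (E = -181*(155 + 111) + 317 = -181*266 + 317 = -48146 + 317 = -47829)
192883 - E = 192883 - 1*(-47829) = 192883 + 47829 = 240712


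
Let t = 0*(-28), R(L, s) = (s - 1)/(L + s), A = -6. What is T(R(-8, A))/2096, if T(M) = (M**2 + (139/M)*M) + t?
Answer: 557/8384 ≈ 0.066436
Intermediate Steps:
R(L, s) = (-1 + s)/(L + s)
t = 0
T(M) = 139 + M**2 (T(M) = (M**2 + (139/M)*M) + 0 = (M**2 + 139) + 0 = (139 + M**2) + 0 = 139 + M**2)
T(R(-8, A))/2096 = (139 + ((-1 - 6)/(-8 - 6))**2)/2096 = (139 + (-7/(-14))**2)*(1/2096) = (139 + (-1/14*(-7))**2)*(1/2096) = (139 + (1/2)**2)*(1/2096) = (139 + 1/4)*(1/2096) = (557/4)*(1/2096) = 557/8384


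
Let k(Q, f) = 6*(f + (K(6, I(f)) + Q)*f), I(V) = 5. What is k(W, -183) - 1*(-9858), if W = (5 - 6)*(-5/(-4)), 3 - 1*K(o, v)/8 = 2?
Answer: 2697/2 ≈ 1348.5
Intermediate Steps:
K(o, v) = 8 (K(o, v) = 24 - 8*2 = 24 - 16 = 8)
W = -5/4 (W = -(-5)*(-1)/4 = -1*5/4 = -5/4 ≈ -1.2500)
k(Q, f) = 6*f + 6*f*(8 + Q) (k(Q, f) = 6*(f + (8 + Q)*f) = 6*(f + f*(8 + Q)) = 6*f + 6*f*(8 + Q))
k(W, -183) - 1*(-9858) = 6*(-183)*(9 - 5/4) - 1*(-9858) = 6*(-183)*(31/4) + 9858 = -17019/2 + 9858 = 2697/2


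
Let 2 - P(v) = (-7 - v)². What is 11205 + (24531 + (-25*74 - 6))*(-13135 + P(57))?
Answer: -390656370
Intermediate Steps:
P(v) = 2 - (-7 - v)²
11205 + (24531 + (-25*74 - 6))*(-13135 + P(57)) = 11205 + (24531 + (-25*74 - 6))*(-13135 + (2 - (7 + 57)²)) = 11205 + (24531 + (-1850 - 6))*(-13135 + (2 - 1*64²)) = 11205 + (24531 - 1856)*(-13135 + (2 - 1*4096)) = 11205 + 22675*(-13135 + (2 - 4096)) = 11205 + 22675*(-13135 - 4094) = 11205 + 22675*(-17229) = 11205 - 390667575 = -390656370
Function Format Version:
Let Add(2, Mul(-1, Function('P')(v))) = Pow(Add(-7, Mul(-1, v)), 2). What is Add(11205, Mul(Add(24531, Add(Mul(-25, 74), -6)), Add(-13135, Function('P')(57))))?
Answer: -390656370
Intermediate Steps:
Function('P')(v) = Add(2, Mul(-1, Pow(Add(-7, Mul(-1, v)), 2)))
Add(11205, Mul(Add(24531, Add(Mul(-25, 74), -6)), Add(-13135, Function('P')(57)))) = Add(11205, Mul(Add(24531, Add(Mul(-25, 74), -6)), Add(-13135, Add(2, Mul(-1, Pow(Add(7, 57), 2)))))) = Add(11205, Mul(Add(24531, Add(-1850, -6)), Add(-13135, Add(2, Mul(-1, Pow(64, 2)))))) = Add(11205, Mul(Add(24531, -1856), Add(-13135, Add(2, Mul(-1, 4096))))) = Add(11205, Mul(22675, Add(-13135, Add(2, -4096)))) = Add(11205, Mul(22675, Add(-13135, -4094))) = Add(11205, Mul(22675, -17229)) = Add(11205, -390667575) = -390656370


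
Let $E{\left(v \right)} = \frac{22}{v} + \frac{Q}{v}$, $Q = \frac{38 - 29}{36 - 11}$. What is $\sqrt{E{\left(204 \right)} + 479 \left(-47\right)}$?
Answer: $\frac{i \sqrt{5855602791}}{510} \approx 150.04 i$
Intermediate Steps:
$Q = \frac{9}{25} \approx 0.36$
$E{\left(v \right)} = \frac{559}{25 v}$ ($E{\left(v \right)} = \frac{22}{v} + \frac{9}{25 v} = \frac{559}{25 v}$)
$\sqrt{E{\left(204 \right)} + 479 \left(-47\right)} = \sqrt{\frac{559}{25 \cdot 204} + 479 \left(-47\right)} = \sqrt{\frac{559}{25} \cdot \frac{1}{204} - 22513} = \sqrt{\frac{559}{5100} - 22513} = \sqrt{- \frac{114815741}{5100}} = \frac{i \sqrt{5855602791}}{510}$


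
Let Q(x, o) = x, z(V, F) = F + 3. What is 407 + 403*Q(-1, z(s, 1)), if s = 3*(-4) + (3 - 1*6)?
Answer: 4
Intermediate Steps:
s = -15 (s = -12 + (3 - 6) = -12 - 3 = -15)
z(V, F) = 3 + F
407 + 403*Q(-1, z(s, 1)) = 407 + 403*(-1) = 407 - 403 = 4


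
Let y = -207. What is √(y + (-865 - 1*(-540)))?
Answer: 2*I*√133 ≈ 23.065*I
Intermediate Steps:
√(y + (-865 - 1*(-540))) = √(-207 + (-865 - 1*(-540))) = √(-207 + (-865 + 540)) = √(-207 - 325) = √(-532) = 2*I*√133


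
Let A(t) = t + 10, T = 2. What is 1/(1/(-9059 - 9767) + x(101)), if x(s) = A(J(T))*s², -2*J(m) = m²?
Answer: 18826/1536352207 ≈ 1.2254e-5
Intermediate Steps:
J(m) = -m²/2
A(t) = 10 + t
x(s) = 8*s² (x(s) = (10 - ½*2²)*s² = (10 - ½*4)*s² = (10 - 2)*s² = 8*s²)
1/(1/(-9059 - 9767) + x(101)) = 1/(1/(-9059 - 9767) + 8*101²) = 1/(1/(-18826) + 8*10201) = 1/(-1/18826 + 81608) = 1/(1536352207/18826) = 18826/1536352207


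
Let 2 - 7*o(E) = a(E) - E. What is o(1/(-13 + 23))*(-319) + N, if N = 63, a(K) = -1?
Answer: -5479/70 ≈ -78.271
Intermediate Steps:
o(E) = 3/7 + E/7 (o(E) = 2/7 - (-1 - E)/7 = 2/7 + (1/7 + E/7) = 3/7 + E/7)
o(1/(-13 + 23))*(-319) + N = (3/7 + 1/(7*(-13 + 23)))*(-319) + 63 = (3/7 + (1/7)/10)*(-319) + 63 = (3/7 + (1/7)*(1/10))*(-319) + 63 = (3/7 + 1/70)*(-319) + 63 = (31/70)*(-319) + 63 = -9889/70 + 63 = -5479/70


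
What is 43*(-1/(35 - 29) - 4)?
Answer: -1075/6 ≈ -179.17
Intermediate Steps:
43*(-1/(35 - 29) - 4) = 43*(-1/6 - 4) = 43*(-1*⅙ - 4) = 43*(-⅙ - 4) = 43*(-25/6) = -1075/6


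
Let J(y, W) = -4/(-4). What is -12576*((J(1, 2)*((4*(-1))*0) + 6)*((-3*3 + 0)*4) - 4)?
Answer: 2766720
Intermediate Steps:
J(y, W) = 1 (J(y, W) = -4*(-1/4) = 1)
-12576*((J(1, 2)*((4*(-1))*0) + 6)*((-3*3 + 0)*4) - 4) = -12576*((1*((4*(-1))*0) + 6)*((-3*3 + 0)*4) - 4) = -12576*((1*(-4*0) + 6)*((-9 + 0)*4) - 4) = -12576*((1*0 + 6)*(-9*4) - 4) = -12576*((0 + 6)*(-36) - 4) = -12576*(6*(-36) - 4) = -12576*(-216 - 4) = -12576*(-220) = 2766720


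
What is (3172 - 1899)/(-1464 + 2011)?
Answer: 1273/547 ≈ 2.3272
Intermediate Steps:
(3172 - 1899)/(-1464 + 2011) = 1273/547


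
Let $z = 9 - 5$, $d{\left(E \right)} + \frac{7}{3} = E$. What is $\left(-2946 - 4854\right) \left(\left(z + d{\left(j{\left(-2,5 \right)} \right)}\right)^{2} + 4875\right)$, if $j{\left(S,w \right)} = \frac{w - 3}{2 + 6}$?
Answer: $- \frac{228321925}{6} \approx -3.8054 \cdot 10^{7}$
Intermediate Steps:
$j{\left(S,w \right)} = - \frac{3}{8} + \frac{w}{8}$ ($j{\left(S,w \right)} = \frac{-3 + w}{8} = \left(-3 + w\right) \frac{1}{8} = - \frac{3}{8} + \frac{w}{8}$)
$d{\left(E \right)} = - \frac{7}{3} + E$
$z = 4$
$\left(-2946 - 4854\right) \left(\left(z + d{\left(j{\left(-2,5 \right)} \right)}\right)^{2} + 4875\right) = \left(-2946 - 4854\right) \left(\left(4 + \left(- \frac{7}{3} + \left(- \frac{3}{8} + \frac{1}{8} \cdot 5\right)\right)\right)^{2} + 4875\right) = - 7800 \left(\left(4 + \left(- \frac{7}{3} + \left(- \frac{3}{8} + \frac{5}{8}\right)\right)\right)^{2} + 4875\right) = - 7800 \left(\left(4 + \left(- \frac{7}{3} + \frac{1}{4}\right)\right)^{2} + 4875\right) = - 7800 \left(\left(4 - \frac{25}{12}\right)^{2} + 4875\right) = - 7800 \left(\left(\frac{23}{12}\right)^{2} + 4875\right) = - 7800 \left(\frac{529}{144} + 4875\right) = \left(-7800\right) \frac{702529}{144} = - \frac{228321925}{6}$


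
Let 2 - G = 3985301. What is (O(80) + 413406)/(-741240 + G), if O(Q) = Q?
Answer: -413486/4726539 ≈ -0.087482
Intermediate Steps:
G = -3985299 (G = 2 - 1*3985301 = 2 - 3985301 = -3985299)
(O(80) + 413406)/(-741240 + G) = (80 + 413406)/(-741240 - 3985299) = 413486/(-4726539) = 413486*(-1/4726539) = -413486/4726539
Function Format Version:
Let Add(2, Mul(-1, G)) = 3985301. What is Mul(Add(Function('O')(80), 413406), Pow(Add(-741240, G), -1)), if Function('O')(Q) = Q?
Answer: Rational(-413486, 4726539) ≈ -0.087482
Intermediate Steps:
G = -3985299 (G = Add(2, Mul(-1, 3985301)) = Add(2, -3985301) = -3985299)
Mul(Add(Function('O')(80), 413406), Pow(Add(-741240, G), -1)) = Mul(Add(80, 413406), Pow(Add(-741240, -3985299), -1)) = Mul(413486, Pow(-4726539, -1)) = Mul(413486, Rational(-1, 4726539)) = Rational(-413486, 4726539)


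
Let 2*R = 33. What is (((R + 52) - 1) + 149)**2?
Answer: 187489/4 ≈ 46872.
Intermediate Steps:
R = 33/2 (R = (1/2)*33 = 33/2 ≈ 16.500)
(((R + 52) - 1) + 149)**2 = (((33/2 + 52) - 1) + 149)**2 = ((137/2 - 1) + 149)**2 = (135/2 + 149)**2 = (433/2)**2 = 187489/4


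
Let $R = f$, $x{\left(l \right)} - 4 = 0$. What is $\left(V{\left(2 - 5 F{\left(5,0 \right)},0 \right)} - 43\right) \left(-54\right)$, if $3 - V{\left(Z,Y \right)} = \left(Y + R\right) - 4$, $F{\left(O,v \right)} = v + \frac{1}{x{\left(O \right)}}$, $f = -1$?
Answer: $1890$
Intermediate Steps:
$x{\left(l \right)} = 4$ ($x{\left(l \right)} = 4 + 0 = 4$)
$R = -1$
$F{\left(O,v \right)} = \frac{1}{4} + v$ ($F{\left(O,v \right)} = v + \frac{1}{4} = \frac{1}{4} + v$)
$V{\left(Z,Y \right)} = 8 - Y$ ($V{\left(Z,Y \right)} = 3 - \left(\left(Y - 1\right) - 4\right) = 3 - \left(\left(-1 + Y\right) - 4\right) = 3 - \left(-5 + Y\right) = 8 - Y$)
$\left(V{\left(2 - 5 F{\left(5,0 \right)},0 \right)} - 43\right) \left(-54\right) = \left(\left(8 - 0\right) - 43\right) \left(-54\right) = \left(\left(8 + 0\right) - 43\right) \left(-54\right) = \left(8 - 43\right) \left(-54\right) = \left(-35\right) \left(-54\right) = 1890$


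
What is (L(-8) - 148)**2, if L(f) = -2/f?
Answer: 349281/16 ≈ 21830.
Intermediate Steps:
(L(-8) - 148)**2 = (-2/(-8) - 148)**2 = (-2*(-1/8) - 148)**2 = (1/4 - 148)**2 = (-591/4)**2 = 349281/16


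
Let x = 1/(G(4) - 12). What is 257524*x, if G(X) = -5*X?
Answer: -64381/8 ≈ -8047.6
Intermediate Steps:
x = -1/32 (x = 1/(-5*4 - 12) = 1/(-20 - 12) = 1/(-32) = -1/32 ≈ -0.031250)
257524*x = 257524*(-1/32) = -64381/8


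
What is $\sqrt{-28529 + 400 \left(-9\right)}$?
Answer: $19 i \sqrt{89} \approx 179.25 i$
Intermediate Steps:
$\sqrt{-28529 + 400 \left(-9\right)} = \sqrt{-28529 - 3600} = \sqrt{-32129} = 19 i \sqrt{89}$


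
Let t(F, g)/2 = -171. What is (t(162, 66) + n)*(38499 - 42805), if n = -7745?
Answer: 34822622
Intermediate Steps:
t(F, g) = -342 (t(F, g) = 2*(-171) = -342)
(t(162, 66) + n)*(38499 - 42805) = (-342 - 7745)*(38499 - 42805) = -8087*(-4306) = 34822622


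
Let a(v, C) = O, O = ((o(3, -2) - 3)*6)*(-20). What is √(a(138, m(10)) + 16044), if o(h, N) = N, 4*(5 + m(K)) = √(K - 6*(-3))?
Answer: 2*√4161 ≈ 129.01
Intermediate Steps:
m(K) = -5 + √(18 + K)/4 (m(K) = -5 + √(K - 6*(-3))/4 = -5 + √(K + 18)/4 = -5 + √(18 + K)/4)
O = 600 (O = ((-2 - 3)*6)*(-20) = -5*6*(-20) = -30*(-20) = 600)
a(v, C) = 600
√(a(138, m(10)) + 16044) = √(600 + 16044) = √16644 = 2*√4161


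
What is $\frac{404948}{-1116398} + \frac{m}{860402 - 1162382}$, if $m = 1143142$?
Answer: $- \frac{49945987127}{12040352430} \approx -4.1482$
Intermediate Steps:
$\frac{404948}{-1116398} + \frac{m}{860402 - 1162382} = \frac{404948}{-1116398} + \frac{1143142}{860402 - 1162382} = 404948 \left(- \frac{1}{1116398}\right) + \frac{1143142}{-301980} = - \frac{202474}{558199} + 1143142 \left(- \frac{1}{301980}\right) = - \frac{202474}{558199} - \frac{81653}{21570} = - \frac{49945987127}{12040352430}$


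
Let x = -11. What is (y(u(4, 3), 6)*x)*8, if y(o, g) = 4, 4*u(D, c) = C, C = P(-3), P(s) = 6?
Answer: -352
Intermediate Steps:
C = 6
u(D, c) = 3/2 (u(D, c) = (¼)*6 = 3/2)
(y(u(4, 3), 6)*x)*8 = (4*(-11))*8 = -44*8 = -352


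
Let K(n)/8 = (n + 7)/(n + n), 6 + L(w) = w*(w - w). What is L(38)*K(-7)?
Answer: 0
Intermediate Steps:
L(w) = -6 (L(w) = -6 + w*(w - w) = -6 + w*0 = -6 + 0 = -6)
K(n) = 4*(7 + n)/n (K(n) = 8*((n + 7)/(n + n)) = 8*((7 + n)/((2*n))) = 8*((7 + n)*(1/(2*n))) = 8*((7 + n)/(2*n)) = 4*(7 + n)/n)
L(38)*K(-7) = -6*(4 + 28/(-7)) = -6*(4 + 28*(-⅐)) = -6*(4 - 4) = -6*0 = 0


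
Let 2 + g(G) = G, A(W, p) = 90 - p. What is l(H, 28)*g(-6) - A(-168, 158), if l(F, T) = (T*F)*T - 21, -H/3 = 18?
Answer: 338924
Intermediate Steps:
g(G) = -2 + G
H = -54 (H = -3*18 = -54)
l(F, T) = -21 + F*T² (l(F, T) = (F*T)*T - 21 = F*T² - 21 = -21 + F*T²)
l(H, 28)*g(-6) - A(-168, 158) = (-21 - 54*28²)*(-2 - 6) - (90 - 1*158) = (-21 - 54*784)*(-8) - (90 - 158) = (-21 - 42336)*(-8) - 1*(-68) = -42357*(-8) + 68 = 338856 + 68 = 338924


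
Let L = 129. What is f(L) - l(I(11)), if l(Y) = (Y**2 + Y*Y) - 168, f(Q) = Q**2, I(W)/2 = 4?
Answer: 16681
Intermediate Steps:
I(W) = 8 (I(W) = 2*4 = 8)
l(Y) = -168 + 2*Y**2 (l(Y) = (Y**2 + Y**2) - 168 = 2*Y**2 - 168 = -168 + 2*Y**2)
f(L) - l(I(11)) = 129**2 - (-168 + 2*8**2) = 16641 - (-168 + 2*64) = 16641 - (-168 + 128) = 16641 - 1*(-40) = 16641 + 40 = 16681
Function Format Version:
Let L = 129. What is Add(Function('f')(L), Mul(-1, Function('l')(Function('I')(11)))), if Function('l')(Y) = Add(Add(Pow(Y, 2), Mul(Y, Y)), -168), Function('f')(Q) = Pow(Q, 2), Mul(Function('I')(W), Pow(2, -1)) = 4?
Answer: 16681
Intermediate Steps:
Function('I')(W) = 8 (Function('I')(W) = Mul(2, 4) = 8)
Function('l')(Y) = Add(-168, Mul(2, Pow(Y, 2))) (Function('l')(Y) = Add(Add(Pow(Y, 2), Pow(Y, 2)), -168) = Add(Mul(2, Pow(Y, 2)), -168) = Add(-168, Mul(2, Pow(Y, 2))))
Add(Function('f')(L), Mul(-1, Function('l')(Function('I')(11)))) = Add(Pow(129, 2), Mul(-1, Add(-168, Mul(2, Pow(8, 2))))) = Add(16641, Mul(-1, Add(-168, Mul(2, 64)))) = Add(16641, Mul(-1, Add(-168, 128))) = Add(16641, Mul(-1, -40)) = Add(16641, 40) = 16681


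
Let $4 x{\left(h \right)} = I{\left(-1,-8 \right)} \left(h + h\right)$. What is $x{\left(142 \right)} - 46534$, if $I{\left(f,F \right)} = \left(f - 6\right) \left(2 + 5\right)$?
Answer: $-50013$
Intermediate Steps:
$I{\left(f,F \right)} = -42 + 7 f$ ($I{\left(f,F \right)} = \left(-6 + f\right) 7 = -42 + 7 f$)
$x{\left(h \right)} = - \frac{49 h}{2}$ ($x{\left(h \right)} = \frac{\left(-42 + 7 \left(-1\right)\right) \left(h + h\right)}{4} = \frac{\left(-42 - 7\right) 2 h}{4} = \frac{\left(-49\right) 2 h}{4} = \frac{\left(-98\right) h}{4} = - \frac{49 h}{2}$)
$x{\left(142 \right)} - 46534 = \left(- \frac{49}{2}\right) 142 - 46534 = -3479 - 46534 = -50013$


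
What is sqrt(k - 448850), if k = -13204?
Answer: I*sqrt(462054) ≈ 679.75*I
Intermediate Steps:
sqrt(k - 448850) = sqrt(-13204 - 448850) = sqrt(-462054) = I*sqrt(462054)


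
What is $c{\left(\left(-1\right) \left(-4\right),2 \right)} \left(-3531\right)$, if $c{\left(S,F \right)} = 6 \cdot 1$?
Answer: $-21186$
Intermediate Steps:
$c{\left(S,F \right)} = 6$
$c{\left(\left(-1\right) \left(-4\right),2 \right)} \left(-3531\right) = 6 \left(-3531\right) = -21186$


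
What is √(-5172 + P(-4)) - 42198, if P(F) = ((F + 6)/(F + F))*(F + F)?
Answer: -42198 + I*√5170 ≈ -42198.0 + 71.903*I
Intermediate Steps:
P(F) = 6 + F (P(F) = ((6 + F)/((2*F)))*(2*F) = ((6 + F)*(1/(2*F)))*(2*F) = ((6 + F)/(2*F))*(2*F) = 6 + F)
√(-5172 + P(-4)) - 42198 = √(-5172 + (6 - 4)) - 42198 = √(-5172 + 2) - 42198 = √(-5170) - 42198 = I*√5170 - 42198 = -42198 + I*√5170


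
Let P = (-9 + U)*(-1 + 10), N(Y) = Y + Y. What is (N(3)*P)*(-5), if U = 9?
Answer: 0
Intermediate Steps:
N(Y) = 2*Y
P = 0 (P = (-9 + 9)*(-1 + 10) = 0*9 = 0)
(N(3)*P)*(-5) = ((2*3)*0)*(-5) = (6*0)*(-5) = 0*(-5) = 0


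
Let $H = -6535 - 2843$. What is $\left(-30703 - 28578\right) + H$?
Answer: $-68659$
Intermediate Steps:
$H = -9378$ ($H = -6535 - 2843 = -9378$)
$\left(-30703 - 28578\right) + H = \left(-30703 - 28578\right) - 9378 = -59281 - 9378 = -68659$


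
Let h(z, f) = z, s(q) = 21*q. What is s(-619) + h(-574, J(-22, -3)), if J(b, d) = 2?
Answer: -13573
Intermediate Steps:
s(-619) + h(-574, J(-22, -3)) = 21*(-619) - 574 = -12999 - 574 = -13573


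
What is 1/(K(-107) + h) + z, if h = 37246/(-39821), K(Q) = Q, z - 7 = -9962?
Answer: -42787555636/4298093 ≈ -9955.0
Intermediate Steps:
z = -9955 (z = 7 - 9962 = -9955)
h = -37246/39821 (h = 37246*(-1/39821) = -37246/39821 ≈ -0.93534)
1/(K(-107) + h) + z = 1/(-107 - 37246/39821) - 9955 = 1/(-4298093/39821) - 9955 = -39821/4298093 - 9955 = -42787555636/4298093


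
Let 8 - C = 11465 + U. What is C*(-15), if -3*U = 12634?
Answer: 108685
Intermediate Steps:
U = -12634/3 (U = -⅓*12634 = -12634/3 ≈ -4211.3)
C = -21737/3 (C = 8 - (11465 - 12634/3) = 8 - 1*21761/3 = 8 - 21761/3 = -21737/3 ≈ -7245.7)
C*(-15) = -21737/3*(-15) = 108685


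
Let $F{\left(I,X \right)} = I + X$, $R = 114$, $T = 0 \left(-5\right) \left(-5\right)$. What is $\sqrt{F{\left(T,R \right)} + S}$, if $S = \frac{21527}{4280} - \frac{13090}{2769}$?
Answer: $\frac{\sqrt{4013548900206690}}{5925660} \approx 10.691$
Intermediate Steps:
$T = 0$ ($T = 0 \left(-5\right) = 0$)
$S = \frac{3583063}{11851320}$ ($S = 21527 \cdot \frac{1}{4280} - \frac{13090}{2769} = \frac{21527}{4280} - \frac{13090}{2769} = \frac{3583063}{11851320} \approx 0.30233$)
$\sqrt{F{\left(T,R \right)} + S} = \sqrt{\left(0 + 114\right) + \frac{3583063}{11851320}} = \sqrt{114 + \frac{3583063}{11851320}} = \sqrt{\frac{1354633543}{11851320}} = \frac{\sqrt{4013548900206690}}{5925660}$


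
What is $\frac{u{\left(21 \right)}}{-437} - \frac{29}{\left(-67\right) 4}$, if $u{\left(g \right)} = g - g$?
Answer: $\frac{29}{268} \approx 0.10821$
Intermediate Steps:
$u{\left(g \right)} = 0$
$\frac{u{\left(21 \right)}}{-437} - \frac{29}{\left(-67\right) 4} = \frac{0}{-437} - \frac{29}{\left(-67\right) 4} = 0 \left(- \frac{1}{437}\right) - \frac{29}{-268} = 0 - - \frac{29}{268} = 0 + \frac{29}{268} = \frac{29}{268}$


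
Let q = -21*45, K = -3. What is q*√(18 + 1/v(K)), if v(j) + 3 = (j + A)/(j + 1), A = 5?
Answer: -945*√71/2 ≈ -3981.4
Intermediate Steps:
q = -945
v(j) = -3 + (5 + j)/(1 + j) (v(j) = -3 + (j + 5)/(j + 1) = -3 + (5 + j)/(1 + j))
q*√(18 + 1/v(K)) = -945*√(18 + 1/(2*(1 - 1*(-3))/(1 - 3))) = -945*√(18 + 1/(2*(1 + 3)/(-2))) = -945*√(18 + 1/(2*(-½)*4)) = -945*√(18 + 1/(-4)) = -945*√(18 - ¼) = -945*√71/2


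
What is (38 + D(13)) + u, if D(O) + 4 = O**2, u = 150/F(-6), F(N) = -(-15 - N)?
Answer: 659/3 ≈ 219.67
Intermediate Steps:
F(N) = 15 + N
u = 50/3 (u = 150/(15 - 6) = 150/9 = 150*(1/9) = 50/3 ≈ 16.667)
D(O) = -4 + O**2
(38 + D(13)) + u = (38 + (-4 + 13**2)) + 50/3 = (38 + (-4 + 169)) + 50/3 = (38 + 165) + 50/3 = 203 + 50/3 = 659/3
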